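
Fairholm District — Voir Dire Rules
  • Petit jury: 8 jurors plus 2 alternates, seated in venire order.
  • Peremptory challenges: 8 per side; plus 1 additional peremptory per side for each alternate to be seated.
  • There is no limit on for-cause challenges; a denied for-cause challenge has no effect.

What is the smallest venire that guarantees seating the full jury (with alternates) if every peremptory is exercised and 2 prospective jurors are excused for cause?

32

Seats to fill: 8 + 2 alternates = 10.
Peremptories: 8 + 1×2 = 10 per side × 2 sides = 20.
For-cause removals: 2.
Minimum venire: 10 + 20 + 2 = 32.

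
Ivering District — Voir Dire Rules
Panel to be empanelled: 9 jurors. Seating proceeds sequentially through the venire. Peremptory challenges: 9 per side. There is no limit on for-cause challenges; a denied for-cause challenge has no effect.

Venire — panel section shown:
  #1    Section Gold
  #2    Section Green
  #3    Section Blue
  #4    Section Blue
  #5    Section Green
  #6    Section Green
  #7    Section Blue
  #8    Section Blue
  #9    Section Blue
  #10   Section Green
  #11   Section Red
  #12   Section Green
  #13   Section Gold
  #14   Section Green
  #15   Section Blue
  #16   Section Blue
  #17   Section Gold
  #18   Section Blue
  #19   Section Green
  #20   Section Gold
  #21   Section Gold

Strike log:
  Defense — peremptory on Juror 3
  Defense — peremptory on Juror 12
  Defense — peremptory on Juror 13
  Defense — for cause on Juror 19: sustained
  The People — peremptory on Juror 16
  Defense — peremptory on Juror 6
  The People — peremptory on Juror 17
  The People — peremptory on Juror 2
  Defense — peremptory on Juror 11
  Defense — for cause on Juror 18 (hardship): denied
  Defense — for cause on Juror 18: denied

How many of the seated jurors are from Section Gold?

Removed: #2, #3, #6, #11, #12, #13, #16, #17, #19.
Seated jurors 1–9: #1, #4, #5, #7, #8, #9, #10, #14, #15.
Of those, in Section Gold: #1 → 1.

1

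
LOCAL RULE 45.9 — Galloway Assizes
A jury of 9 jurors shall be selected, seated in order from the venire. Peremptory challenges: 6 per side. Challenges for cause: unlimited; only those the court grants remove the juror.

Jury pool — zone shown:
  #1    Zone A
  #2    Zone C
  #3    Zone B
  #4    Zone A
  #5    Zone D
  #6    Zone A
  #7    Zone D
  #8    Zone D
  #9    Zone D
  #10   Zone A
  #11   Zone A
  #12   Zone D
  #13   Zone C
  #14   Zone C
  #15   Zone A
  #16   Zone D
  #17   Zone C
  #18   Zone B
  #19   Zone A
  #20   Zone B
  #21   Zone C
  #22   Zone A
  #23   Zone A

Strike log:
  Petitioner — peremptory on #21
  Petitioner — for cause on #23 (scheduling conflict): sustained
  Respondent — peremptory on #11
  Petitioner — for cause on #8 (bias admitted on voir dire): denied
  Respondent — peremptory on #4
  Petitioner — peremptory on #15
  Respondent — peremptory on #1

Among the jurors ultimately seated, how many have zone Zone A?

2

Removed: #1, #4, #11, #15, #21, #23.
Seated jurors 1–9: #2, #3, #5, #6, #7, #8, #9, #10, #12.
Of those, in Zone A: #6, #10 → 2.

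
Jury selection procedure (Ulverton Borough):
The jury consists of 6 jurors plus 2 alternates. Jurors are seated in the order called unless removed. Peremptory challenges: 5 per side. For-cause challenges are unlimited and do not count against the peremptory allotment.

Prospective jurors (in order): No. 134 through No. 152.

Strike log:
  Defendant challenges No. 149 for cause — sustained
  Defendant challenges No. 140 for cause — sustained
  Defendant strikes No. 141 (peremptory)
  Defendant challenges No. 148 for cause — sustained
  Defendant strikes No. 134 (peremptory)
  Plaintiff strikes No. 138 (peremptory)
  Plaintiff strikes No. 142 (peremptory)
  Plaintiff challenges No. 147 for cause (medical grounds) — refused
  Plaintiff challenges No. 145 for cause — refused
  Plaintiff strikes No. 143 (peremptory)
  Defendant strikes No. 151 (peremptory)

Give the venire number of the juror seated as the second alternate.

Removed: #134, #138, #140, #141, #142, #143, #148, #149, #151. (#145, #147 stay — for-cause denied.)
Filling seats in venire order through position 8: #135, #136, #137, #139, #144, #145, #146, #147.
So alternate 2 is #147.

147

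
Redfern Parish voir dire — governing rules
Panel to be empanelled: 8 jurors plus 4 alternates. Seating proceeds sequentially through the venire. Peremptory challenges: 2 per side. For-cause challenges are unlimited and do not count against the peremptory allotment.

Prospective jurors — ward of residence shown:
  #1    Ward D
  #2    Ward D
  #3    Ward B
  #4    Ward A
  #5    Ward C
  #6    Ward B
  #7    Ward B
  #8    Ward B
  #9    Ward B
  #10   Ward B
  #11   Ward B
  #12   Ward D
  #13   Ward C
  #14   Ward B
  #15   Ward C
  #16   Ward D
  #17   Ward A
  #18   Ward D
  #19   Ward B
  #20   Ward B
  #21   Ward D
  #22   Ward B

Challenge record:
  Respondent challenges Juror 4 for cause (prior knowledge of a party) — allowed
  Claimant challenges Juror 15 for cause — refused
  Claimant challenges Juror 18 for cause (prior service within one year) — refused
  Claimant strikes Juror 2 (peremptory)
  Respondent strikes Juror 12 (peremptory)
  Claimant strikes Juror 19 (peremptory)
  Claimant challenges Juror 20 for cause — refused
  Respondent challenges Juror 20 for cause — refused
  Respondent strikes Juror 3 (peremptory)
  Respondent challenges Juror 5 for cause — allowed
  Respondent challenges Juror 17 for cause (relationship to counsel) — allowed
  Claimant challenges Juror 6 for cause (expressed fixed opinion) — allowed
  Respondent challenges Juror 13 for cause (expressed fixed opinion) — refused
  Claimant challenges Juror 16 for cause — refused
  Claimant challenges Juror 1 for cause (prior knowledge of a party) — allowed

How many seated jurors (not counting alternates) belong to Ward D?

Removed: #1, #2, #3, #4, #5, #6, #12, #17, #19.
Seated jurors 1–8: #7, #8, #9, #10, #11, #13, #14, #15 (alternates #16, #18, #20, #21 not counted).
None of those are in Ward D → 0.

0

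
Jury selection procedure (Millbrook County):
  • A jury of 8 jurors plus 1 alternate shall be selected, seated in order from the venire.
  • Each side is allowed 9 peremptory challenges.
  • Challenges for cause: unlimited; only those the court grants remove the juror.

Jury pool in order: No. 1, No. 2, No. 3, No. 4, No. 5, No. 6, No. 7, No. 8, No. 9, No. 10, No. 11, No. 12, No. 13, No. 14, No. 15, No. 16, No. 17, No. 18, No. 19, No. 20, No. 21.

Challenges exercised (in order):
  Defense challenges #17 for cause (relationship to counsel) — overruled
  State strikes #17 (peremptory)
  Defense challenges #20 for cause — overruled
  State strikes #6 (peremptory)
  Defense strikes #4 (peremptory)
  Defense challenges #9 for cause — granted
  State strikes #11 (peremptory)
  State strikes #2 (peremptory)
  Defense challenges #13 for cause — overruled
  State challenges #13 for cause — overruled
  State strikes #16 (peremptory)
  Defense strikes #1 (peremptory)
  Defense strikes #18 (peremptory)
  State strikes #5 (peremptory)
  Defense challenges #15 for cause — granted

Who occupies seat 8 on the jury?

19

Removed: #1, #2, #4, #5, #6, #9, #11, #15, #16, #17, #18. (#13, #20 stay — for-cause denied.)
Seating in order: seats 1–8 → #3, #7, #8, #10, #12, #13, #14, #19; alternates → #20.
So seat 8 is #19.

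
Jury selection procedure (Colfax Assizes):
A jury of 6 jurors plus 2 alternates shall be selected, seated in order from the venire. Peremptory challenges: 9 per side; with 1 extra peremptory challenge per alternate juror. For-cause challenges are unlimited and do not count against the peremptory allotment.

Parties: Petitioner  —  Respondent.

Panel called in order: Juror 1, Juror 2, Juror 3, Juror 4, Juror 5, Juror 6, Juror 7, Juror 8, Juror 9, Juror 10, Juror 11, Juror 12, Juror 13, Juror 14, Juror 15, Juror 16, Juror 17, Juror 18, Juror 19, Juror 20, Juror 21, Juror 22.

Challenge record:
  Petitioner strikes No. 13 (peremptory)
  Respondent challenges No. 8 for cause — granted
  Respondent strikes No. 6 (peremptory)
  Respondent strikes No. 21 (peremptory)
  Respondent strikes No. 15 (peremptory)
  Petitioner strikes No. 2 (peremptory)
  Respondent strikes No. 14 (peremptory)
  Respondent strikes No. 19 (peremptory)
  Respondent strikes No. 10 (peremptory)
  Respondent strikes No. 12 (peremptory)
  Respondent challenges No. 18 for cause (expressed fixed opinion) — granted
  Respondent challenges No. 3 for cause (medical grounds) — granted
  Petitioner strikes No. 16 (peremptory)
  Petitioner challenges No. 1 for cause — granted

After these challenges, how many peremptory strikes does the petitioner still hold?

Petitioner allotment: 9 base + 1 × 2 alternates = 11.
Petitioner peremptories used: #13, #2, #16 — 3 (the for-cause on #1 doesn't count).
Remaining: 11 − 3 = 8.

8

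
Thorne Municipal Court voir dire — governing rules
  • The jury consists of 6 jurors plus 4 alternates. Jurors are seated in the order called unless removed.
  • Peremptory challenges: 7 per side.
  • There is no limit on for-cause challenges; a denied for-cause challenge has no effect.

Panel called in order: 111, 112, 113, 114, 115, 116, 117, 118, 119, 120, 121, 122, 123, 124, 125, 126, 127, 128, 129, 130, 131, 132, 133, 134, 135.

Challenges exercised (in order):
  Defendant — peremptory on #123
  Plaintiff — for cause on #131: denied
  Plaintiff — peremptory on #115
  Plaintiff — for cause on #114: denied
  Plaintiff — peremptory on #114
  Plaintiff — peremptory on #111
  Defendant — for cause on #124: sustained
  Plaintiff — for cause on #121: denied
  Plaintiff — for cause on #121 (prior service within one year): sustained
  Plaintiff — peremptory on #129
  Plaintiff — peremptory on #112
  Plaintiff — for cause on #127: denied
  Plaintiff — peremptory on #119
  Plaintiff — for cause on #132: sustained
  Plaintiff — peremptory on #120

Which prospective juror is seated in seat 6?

Removed: #111, #112, #114, #115, #119, #120, #121, #123, #124, #129, #132. (#127, #131 stay — for-cause denied.)
Seating in order: seats 1–6 → #113, #116, #117, #118, #122, #125; alternates → #126, #127, #128, #130.
So seat 6 is #125.

125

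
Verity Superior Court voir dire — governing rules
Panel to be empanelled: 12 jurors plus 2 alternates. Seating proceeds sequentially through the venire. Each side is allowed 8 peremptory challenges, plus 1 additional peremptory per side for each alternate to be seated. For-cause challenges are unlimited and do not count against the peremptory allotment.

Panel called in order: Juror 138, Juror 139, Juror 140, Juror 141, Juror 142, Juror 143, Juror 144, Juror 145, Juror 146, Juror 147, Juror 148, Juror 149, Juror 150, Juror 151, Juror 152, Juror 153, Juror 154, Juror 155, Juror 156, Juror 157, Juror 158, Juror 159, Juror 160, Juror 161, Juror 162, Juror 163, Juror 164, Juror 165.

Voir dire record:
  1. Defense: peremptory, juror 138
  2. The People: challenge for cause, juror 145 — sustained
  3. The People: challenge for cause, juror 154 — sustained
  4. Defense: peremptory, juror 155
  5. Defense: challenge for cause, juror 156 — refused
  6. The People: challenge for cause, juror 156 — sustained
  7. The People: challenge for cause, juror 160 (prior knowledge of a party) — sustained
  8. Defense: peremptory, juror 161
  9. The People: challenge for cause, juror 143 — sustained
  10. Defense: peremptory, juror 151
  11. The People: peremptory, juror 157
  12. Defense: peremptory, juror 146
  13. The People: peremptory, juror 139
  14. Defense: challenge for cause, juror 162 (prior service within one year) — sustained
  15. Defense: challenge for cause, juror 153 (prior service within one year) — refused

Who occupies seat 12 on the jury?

159

Removed: #138, #139, #143, #145, #146, #151, #154, #155, #156, #157, #160, #161, #162. (#153 stays — for-cause denied.)
Filling seats in venire order through position 12: #140, #141, #142, #144, #147, #148, #149, #150, #152, #153, #158, #159.
So seat 12 is #159.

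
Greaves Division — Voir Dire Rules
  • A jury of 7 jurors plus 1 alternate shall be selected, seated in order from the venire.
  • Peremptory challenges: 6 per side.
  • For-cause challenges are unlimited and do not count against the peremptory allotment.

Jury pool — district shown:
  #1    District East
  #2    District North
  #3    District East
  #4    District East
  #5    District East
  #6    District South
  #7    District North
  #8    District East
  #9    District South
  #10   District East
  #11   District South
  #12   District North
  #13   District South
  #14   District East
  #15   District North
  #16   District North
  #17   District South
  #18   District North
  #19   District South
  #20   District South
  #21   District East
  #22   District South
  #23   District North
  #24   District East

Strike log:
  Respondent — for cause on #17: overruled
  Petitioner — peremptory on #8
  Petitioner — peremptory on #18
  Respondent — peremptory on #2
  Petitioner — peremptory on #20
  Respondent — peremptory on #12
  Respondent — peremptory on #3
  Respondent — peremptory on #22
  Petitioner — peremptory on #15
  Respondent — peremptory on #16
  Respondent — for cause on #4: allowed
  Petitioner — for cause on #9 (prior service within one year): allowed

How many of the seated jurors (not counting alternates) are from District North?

Removed: #2, #3, #4, #8, #9, #12, #15, #16, #18, #20, #22.
Seated jurors 1–7: #1, #5, #6, #7, #10, #11, #13 (alternates #14 not counted).
Of those, in District North: #7 → 1.

1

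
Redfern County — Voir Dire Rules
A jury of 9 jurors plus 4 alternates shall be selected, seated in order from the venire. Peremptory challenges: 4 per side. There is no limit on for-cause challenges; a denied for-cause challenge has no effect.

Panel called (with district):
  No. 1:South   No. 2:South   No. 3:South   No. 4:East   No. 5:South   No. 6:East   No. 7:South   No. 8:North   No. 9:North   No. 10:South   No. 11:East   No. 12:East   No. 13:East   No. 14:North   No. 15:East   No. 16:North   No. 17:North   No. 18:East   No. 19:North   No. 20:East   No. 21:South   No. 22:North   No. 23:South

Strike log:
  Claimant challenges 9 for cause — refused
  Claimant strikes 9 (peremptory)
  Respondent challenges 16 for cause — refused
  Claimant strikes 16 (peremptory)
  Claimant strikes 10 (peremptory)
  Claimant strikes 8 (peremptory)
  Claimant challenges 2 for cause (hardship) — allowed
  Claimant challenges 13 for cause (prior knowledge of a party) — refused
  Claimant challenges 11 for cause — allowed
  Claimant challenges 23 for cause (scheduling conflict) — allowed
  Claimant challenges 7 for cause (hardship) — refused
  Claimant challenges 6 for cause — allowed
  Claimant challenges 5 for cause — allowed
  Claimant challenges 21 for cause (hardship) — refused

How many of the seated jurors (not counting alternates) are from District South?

3

Removed: #2, #5, #6, #8, #9, #10, #11, #16, #23.
Seated jurors 1–9: #1, #3, #4, #7, #12, #13, #14, #15, #17 (alternates #18, #19, #20, #21 not counted).
Of those, in District South: #1, #3, #7 → 3.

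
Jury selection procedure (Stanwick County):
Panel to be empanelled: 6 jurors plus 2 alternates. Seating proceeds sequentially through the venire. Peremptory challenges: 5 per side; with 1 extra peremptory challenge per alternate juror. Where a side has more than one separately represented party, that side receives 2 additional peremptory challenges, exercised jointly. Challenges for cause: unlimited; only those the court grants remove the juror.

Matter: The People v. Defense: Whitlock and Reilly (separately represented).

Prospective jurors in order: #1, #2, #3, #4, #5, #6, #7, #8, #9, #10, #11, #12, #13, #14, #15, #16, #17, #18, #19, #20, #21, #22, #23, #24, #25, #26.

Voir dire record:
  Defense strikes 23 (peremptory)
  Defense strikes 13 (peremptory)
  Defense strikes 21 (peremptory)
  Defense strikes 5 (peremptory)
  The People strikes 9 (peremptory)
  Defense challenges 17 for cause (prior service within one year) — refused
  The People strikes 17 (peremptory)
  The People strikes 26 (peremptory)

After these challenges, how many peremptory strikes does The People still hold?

4

The People allotment: 5 base + 1 × 2 alternates = 7.
The People peremptories used: #9, #17, #26 — 3.
Remaining: 7 − 3 = 4.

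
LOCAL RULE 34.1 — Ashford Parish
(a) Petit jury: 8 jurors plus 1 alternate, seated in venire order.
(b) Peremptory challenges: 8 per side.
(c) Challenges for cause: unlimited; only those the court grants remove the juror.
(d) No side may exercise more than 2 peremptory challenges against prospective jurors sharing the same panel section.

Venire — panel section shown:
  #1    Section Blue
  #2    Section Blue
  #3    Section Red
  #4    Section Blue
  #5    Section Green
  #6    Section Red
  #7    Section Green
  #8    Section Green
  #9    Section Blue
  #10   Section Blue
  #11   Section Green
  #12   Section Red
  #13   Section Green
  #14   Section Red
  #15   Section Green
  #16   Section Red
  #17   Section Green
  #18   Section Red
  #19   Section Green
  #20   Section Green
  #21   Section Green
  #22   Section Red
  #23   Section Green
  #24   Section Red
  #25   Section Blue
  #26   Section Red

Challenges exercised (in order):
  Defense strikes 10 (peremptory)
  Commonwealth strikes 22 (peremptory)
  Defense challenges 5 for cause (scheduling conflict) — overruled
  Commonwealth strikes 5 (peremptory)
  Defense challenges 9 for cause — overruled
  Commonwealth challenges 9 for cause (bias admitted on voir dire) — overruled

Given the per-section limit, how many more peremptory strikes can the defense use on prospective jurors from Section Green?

Defense peremptories so far: #10 — 1 of 8 used, 7 left overall.
Against Section Green: none yet — per-section cap 2 leaves 2.
Binding limit: min(7, 2) = 2.

2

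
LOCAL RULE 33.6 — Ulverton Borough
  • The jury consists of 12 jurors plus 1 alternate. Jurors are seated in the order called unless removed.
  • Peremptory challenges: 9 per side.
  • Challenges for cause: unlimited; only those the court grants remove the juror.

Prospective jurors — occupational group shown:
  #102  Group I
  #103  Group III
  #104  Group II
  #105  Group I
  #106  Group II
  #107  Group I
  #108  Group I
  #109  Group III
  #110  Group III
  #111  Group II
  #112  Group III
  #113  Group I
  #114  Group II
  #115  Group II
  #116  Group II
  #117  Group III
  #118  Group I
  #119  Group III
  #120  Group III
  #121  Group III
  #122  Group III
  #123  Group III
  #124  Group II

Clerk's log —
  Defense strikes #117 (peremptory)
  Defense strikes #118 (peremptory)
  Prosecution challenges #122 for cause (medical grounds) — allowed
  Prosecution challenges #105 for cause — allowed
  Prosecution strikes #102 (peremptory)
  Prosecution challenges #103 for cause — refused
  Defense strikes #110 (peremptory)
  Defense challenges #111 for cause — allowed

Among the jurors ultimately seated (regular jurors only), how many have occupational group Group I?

3

Removed: #102, #105, #110, #111, #117, #118, #122.
Seated jurors 1–12: #103, #104, #106, #107, #108, #109, #112, #113, #114, #115, #116, #119 (alternates #120 not counted).
Of those, in Group I: #107, #108, #113 → 3.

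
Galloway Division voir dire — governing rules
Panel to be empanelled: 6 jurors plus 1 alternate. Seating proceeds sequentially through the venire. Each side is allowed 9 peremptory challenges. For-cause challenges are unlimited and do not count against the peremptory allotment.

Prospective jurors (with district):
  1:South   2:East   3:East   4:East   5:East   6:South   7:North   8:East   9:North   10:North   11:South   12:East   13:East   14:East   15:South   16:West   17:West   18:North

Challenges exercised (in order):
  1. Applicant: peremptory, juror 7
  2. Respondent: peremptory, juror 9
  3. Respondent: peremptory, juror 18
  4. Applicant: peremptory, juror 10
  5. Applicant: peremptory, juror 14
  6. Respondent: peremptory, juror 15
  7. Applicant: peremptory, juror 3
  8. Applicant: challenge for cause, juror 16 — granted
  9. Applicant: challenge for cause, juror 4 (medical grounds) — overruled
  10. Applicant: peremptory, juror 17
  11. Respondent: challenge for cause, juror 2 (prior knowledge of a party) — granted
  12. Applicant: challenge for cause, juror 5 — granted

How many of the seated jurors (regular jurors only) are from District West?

0

Removed: #2, #3, #5, #7, #9, #10, #14, #15, #16, #17, #18.
Seated jurors 1–6: #1, #4, #6, #8, #11, #12 (alternates #13 not counted).
None of those are in District West → 0.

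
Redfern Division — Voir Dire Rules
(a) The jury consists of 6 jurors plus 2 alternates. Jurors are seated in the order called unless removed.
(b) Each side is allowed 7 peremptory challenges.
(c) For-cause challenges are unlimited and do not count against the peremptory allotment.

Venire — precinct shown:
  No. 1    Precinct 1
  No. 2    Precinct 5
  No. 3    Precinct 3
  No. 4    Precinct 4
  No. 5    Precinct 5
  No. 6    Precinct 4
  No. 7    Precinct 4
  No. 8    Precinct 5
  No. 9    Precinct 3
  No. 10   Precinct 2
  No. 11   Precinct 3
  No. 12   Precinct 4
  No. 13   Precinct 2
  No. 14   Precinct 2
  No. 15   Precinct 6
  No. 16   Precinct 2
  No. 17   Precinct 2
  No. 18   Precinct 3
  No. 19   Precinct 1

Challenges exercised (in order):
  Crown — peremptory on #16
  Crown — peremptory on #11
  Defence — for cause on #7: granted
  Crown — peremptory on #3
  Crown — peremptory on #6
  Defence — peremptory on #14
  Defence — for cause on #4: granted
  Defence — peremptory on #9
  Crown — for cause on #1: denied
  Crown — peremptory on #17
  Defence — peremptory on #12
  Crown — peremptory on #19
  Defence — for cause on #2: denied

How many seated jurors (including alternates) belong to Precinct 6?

1

Removed: #3, #4, #6, #7, #9, #11, #12, #14, #16, #17, #19.
Seated (8 incl. alternates): #1, #2, #5, #8, #10, #13, #15, #18.
Of those, in Precinct 6: #15 → 1.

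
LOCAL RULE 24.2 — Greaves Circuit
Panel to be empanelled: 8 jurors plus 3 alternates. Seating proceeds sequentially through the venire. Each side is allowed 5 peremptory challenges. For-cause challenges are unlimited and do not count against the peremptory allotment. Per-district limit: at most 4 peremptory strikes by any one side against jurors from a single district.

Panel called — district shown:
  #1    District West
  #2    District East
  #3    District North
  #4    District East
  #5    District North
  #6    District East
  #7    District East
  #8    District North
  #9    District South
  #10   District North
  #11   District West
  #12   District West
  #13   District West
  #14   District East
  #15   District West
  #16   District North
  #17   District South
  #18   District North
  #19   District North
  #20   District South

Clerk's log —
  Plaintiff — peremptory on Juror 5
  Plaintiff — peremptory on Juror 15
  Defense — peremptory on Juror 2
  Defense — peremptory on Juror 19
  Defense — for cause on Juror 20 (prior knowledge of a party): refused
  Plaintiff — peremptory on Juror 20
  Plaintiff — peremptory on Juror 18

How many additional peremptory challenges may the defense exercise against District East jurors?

Defense peremptories so far: #2, #19 — 2 of 5 used, 3 left overall.
Against District East: #2 — 1 used; per-district cap 4 leaves 3.
Binding limit: min(3, 3) = 3.

3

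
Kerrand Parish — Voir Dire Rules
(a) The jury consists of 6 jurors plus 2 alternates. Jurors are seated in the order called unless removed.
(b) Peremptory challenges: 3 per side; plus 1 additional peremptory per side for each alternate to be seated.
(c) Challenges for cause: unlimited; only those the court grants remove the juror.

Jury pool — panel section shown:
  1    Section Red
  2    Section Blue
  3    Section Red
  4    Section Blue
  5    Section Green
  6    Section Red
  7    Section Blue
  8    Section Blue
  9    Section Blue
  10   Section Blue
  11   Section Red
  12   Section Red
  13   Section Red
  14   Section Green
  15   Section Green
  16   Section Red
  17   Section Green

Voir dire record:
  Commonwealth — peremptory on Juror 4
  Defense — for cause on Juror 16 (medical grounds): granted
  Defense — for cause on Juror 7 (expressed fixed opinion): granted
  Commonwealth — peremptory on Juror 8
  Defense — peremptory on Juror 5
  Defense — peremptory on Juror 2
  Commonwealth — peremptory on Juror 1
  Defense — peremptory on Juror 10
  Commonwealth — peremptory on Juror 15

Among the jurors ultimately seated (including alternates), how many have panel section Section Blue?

Removed: #1, #2, #4, #5, #7, #8, #10, #15, #16.
Seated (8 incl. alternates): #3, #6, #9, #11, #12, #13, #14, #17.
Of those, in Section Blue: #9 → 1.

1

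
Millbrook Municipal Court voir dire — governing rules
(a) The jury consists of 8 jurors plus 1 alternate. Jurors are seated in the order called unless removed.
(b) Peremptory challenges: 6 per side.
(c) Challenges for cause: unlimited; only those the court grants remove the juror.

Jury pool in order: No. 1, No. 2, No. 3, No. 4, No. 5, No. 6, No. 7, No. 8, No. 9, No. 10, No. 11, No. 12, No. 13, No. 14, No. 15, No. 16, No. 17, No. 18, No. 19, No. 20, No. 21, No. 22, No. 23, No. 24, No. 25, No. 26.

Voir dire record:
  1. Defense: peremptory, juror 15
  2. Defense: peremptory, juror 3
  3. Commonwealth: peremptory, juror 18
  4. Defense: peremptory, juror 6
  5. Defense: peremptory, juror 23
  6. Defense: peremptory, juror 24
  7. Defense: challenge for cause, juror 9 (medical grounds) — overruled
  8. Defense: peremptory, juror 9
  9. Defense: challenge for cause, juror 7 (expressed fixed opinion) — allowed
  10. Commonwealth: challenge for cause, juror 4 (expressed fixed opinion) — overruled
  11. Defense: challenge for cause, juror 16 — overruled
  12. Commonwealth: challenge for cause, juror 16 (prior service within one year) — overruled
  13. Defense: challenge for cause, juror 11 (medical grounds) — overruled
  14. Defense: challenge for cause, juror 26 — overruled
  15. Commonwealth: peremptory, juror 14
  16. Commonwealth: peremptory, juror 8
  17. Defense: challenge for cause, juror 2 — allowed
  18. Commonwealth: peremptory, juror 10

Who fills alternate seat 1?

Removed: #2, #3, #6, #7, #8, #9, #10, #14, #15, #18, #23, #24. (#4, #11, #16, #26 stay — for-cause denied.)
Seating in order: seats 1–8 → #1, #4, #5, #11, #12, #13, #16, #17; alternates → #19.
So alternate 1 is #19.

19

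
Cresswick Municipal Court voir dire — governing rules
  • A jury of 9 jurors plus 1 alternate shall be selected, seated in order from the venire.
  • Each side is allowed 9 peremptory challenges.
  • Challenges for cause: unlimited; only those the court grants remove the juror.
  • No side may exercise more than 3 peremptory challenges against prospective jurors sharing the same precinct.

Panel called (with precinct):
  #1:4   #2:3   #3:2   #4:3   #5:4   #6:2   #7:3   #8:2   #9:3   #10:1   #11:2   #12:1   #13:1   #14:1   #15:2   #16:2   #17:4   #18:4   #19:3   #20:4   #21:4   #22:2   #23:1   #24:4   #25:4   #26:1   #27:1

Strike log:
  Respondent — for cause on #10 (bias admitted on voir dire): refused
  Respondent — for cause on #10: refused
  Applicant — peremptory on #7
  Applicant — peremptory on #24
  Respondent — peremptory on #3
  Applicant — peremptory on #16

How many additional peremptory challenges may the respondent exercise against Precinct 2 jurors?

Respondent peremptories so far: #3 — 1 of 9 used, 8 left overall.
Against Precinct 2: #3 — 1 used; per-precinct cap 3 leaves 2.
Binding limit: min(8, 2) = 2.

2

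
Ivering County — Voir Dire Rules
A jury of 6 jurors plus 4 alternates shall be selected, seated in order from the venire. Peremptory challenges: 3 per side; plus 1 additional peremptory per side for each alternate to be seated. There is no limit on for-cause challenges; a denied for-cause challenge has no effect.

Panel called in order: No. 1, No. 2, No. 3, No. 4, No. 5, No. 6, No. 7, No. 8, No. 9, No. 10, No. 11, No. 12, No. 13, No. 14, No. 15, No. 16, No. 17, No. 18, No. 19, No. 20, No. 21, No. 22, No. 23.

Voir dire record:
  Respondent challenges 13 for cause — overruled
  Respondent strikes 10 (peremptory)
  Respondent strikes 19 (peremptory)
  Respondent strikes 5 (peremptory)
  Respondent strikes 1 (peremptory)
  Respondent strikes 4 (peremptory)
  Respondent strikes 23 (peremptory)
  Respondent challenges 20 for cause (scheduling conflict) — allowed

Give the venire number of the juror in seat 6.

Removed: #1, #4, #5, #10, #19, #20, #23. (#13 stays — for-cause denied.)
Filling seats in venire order through position 6: #2, #3, #6, #7, #8, #9.
So seat 6 is #9.

9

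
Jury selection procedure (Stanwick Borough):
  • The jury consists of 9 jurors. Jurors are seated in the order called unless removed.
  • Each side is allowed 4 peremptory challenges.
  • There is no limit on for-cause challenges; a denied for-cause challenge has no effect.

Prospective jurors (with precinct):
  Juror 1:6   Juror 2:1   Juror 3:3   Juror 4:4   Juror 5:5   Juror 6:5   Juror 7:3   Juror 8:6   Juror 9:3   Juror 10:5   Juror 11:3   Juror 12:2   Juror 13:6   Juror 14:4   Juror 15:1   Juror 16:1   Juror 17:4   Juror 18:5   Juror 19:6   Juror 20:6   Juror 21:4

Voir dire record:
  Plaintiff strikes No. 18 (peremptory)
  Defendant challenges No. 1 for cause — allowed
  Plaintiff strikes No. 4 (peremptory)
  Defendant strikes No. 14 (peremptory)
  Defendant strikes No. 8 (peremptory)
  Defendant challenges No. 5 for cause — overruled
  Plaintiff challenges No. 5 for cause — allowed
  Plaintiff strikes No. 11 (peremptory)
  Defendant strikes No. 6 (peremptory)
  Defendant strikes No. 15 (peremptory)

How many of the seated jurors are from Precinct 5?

1

Removed: #1, #4, #5, #6, #8, #11, #14, #15, #18.
Seated jurors 1–9: #2, #3, #7, #9, #10, #12, #13, #16, #17.
Of those, in Precinct 5: #10 → 1.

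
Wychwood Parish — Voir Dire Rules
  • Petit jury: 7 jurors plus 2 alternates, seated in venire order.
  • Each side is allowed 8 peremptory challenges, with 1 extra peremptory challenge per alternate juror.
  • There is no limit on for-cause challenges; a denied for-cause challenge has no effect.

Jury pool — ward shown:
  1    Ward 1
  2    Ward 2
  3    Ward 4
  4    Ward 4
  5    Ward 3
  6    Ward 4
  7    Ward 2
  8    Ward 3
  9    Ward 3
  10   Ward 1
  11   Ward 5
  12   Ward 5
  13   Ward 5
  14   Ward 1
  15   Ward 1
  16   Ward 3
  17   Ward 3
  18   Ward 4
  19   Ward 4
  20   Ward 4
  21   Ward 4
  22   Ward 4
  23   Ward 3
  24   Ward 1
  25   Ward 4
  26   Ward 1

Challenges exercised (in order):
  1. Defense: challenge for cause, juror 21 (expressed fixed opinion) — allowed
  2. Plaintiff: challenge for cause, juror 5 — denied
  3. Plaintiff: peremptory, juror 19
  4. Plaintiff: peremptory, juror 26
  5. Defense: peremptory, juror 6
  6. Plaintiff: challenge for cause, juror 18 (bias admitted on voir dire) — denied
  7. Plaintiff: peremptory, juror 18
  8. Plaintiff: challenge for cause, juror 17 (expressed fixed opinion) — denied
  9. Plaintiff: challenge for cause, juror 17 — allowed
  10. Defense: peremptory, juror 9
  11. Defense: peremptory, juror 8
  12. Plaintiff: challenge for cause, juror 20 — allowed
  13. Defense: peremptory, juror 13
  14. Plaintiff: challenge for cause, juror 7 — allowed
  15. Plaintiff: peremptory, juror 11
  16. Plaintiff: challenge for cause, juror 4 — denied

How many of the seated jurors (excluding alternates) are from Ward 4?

2

Removed: #6, #7, #8, #9, #11, #13, #17, #18, #19, #20, #21, #26.
Seated jurors 1–7: #1, #2, #3, #4, #5, #10, #12 (alternates #14, #15 not counted).
Of those, in Ward 4: #3, #4 → 2.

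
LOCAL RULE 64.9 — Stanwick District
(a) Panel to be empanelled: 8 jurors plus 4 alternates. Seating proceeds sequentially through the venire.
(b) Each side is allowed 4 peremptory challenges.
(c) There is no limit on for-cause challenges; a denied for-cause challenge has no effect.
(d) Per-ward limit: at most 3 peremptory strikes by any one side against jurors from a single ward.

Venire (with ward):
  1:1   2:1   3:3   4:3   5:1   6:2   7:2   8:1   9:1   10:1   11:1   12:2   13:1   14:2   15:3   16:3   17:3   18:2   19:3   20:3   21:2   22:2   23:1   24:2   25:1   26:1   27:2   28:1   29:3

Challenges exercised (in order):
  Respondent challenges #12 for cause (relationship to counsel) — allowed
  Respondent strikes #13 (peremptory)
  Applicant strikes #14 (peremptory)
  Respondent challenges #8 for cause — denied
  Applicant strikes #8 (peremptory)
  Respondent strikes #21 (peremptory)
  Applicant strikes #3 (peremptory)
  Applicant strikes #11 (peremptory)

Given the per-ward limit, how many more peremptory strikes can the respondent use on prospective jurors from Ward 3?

2

Respondent peremptories so far: #13, #21 — 2 of 4 used, 2 left overall.
Against Ward 3: none yet — per-ward cap 3 leaves 3.
Binding limit: min(2, 3) = 2.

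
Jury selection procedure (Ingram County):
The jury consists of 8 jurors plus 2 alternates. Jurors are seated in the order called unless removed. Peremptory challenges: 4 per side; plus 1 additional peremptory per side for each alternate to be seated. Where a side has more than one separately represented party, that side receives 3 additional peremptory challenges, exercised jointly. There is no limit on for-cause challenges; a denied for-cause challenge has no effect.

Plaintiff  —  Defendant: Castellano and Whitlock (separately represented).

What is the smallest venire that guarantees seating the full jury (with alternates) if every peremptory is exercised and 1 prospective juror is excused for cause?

Seats to fill: 8 + 2 alternates = 10.
Peremptories — Plaintiff: 4 + 1×2 = 6; Defendant: 4 + 1×2 + 3 = 9; total 15.
For-cause removals: 1.
Minimum venire: 10 + 15 + 1 = 26.

26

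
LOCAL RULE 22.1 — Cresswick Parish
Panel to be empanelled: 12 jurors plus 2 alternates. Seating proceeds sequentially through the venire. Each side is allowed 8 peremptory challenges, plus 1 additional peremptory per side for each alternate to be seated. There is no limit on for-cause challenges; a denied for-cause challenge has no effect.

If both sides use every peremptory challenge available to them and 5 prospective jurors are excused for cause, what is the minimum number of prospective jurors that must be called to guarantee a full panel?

39

Seats to fill: 12 + 2 alternates = 14.
Peremptories: 8 + 1×2 = 10 per side × 2 sides = 20.
For-cause removals: 5.
Minimum venire: 14 + 20 + 5 = 39.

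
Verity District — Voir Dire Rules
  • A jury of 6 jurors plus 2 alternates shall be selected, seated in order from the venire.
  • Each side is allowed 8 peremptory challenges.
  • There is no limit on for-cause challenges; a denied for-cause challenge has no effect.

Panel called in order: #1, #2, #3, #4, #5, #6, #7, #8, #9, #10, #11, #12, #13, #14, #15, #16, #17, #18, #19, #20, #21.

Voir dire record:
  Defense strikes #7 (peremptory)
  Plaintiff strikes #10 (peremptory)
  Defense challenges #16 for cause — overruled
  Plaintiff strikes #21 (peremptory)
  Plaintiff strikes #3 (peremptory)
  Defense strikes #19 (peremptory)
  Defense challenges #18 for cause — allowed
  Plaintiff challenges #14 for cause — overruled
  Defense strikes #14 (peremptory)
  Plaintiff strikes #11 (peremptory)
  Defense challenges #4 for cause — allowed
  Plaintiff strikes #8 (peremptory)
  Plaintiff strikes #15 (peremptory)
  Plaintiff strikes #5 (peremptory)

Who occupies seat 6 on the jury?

13

Removed: #3, #4, #5, #7, #8, #10, #11, #14, #15, #18, #19, #21. (#16 stays — for-cause denied.)
Seating in order: seats 1–6 → #1, #2, #6, #9, #12, #13; alternates → #16, #17.
So seat 6 is #13.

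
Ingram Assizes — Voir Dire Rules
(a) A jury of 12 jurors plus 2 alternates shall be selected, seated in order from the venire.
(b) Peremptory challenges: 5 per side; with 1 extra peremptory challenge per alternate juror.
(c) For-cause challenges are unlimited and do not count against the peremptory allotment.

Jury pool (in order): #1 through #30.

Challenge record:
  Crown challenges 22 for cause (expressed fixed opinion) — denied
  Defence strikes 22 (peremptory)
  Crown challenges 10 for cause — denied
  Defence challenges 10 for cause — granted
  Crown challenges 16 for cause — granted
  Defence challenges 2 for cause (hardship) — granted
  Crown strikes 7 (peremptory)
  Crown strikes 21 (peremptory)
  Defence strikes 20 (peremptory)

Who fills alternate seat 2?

Removed: #2, #7, #10, #16, #20, #21, #22.
Seating in order: seats 1–12 → #1, #3, #4, #5, #6, #8, #9, #11, #12, #13, #14, #15; alternates → #17, #18.
So alternate 2 is #18.

18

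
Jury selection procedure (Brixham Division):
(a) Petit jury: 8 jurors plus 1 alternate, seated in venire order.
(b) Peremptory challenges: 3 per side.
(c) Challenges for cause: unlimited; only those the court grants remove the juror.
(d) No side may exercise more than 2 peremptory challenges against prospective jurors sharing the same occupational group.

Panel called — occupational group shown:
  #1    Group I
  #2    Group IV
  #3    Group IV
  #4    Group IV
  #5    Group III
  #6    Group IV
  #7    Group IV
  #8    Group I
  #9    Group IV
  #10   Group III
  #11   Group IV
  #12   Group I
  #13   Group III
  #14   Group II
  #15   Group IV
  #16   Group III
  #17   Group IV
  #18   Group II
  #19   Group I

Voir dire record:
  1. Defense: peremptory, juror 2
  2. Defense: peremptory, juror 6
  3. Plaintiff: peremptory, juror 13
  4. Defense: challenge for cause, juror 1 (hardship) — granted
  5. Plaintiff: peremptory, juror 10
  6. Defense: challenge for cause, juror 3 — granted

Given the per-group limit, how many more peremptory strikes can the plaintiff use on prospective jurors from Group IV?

1

Plaintiff peremptories so far: #13, #10 — 2 of 3 used, 1 left overall.
Against Group IV: none yet — per-group cap 2 leaves 2.
Binding limit: min(1, 2) = 1.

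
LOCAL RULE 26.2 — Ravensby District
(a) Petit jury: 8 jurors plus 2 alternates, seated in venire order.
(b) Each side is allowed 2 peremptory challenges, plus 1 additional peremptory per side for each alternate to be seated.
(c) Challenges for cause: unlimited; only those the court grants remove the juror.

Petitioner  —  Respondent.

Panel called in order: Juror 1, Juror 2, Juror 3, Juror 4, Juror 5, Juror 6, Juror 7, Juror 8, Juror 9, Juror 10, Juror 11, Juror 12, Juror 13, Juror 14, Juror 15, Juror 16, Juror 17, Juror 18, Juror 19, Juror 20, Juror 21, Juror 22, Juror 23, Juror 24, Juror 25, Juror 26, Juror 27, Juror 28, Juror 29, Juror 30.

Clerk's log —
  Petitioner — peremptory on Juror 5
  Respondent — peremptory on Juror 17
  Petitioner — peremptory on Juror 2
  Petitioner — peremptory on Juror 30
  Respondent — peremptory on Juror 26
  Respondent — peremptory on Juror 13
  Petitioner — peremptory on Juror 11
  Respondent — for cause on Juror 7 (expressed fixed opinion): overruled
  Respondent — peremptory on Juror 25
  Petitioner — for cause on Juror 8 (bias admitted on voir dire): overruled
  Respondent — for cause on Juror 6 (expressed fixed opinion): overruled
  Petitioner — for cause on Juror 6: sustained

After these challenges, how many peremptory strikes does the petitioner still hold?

0

Petitioner allotment: 2 base + 1 × 2 alternates = 4.
Petitioner peremptories used: #5, #2, #30, #11 — 4 (for-cause on #8, #6 don't count).
Remaining: 4 − 4 = 0.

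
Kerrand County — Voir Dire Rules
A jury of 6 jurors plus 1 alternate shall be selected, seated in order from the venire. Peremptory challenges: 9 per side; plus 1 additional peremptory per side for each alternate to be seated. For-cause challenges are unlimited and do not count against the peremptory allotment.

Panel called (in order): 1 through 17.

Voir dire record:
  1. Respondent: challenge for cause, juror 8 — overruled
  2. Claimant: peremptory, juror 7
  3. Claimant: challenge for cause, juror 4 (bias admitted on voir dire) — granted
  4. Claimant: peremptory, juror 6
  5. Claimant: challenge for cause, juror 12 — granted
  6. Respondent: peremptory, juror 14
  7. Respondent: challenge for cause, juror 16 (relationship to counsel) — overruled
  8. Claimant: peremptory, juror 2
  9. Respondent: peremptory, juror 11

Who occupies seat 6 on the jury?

Removed: #2, #4, #6, #7, #11, #12, #14. (#8, #16 stay — for-cause denied.)
Seating in order: seats 1–6 → #1, #3, #5, #8, #9, #10; alternates → #13.
So seat 6 is #10.

10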